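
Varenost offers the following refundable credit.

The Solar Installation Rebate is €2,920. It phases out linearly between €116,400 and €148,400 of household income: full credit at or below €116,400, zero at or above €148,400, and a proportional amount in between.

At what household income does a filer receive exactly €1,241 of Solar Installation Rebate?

€134,800

€1,241 is 1,241/2,920 of the full €2,920, so 1,679/2,920 of the €32,000 range has been used: income = €116,400 + €32,000 × 1,679/2,920 = €134,800.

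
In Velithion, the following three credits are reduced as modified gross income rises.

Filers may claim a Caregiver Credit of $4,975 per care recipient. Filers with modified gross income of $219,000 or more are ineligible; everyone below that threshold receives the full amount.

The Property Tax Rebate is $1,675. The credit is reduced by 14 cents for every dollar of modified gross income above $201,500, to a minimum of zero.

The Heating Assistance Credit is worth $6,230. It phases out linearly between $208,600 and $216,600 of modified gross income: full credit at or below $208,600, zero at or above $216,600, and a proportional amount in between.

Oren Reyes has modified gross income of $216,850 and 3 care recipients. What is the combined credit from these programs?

$14,925

Caregiver Credit: base = 3 × $4,975 = $14,925. $216,850 is below the $219,000 cutoff, so the full $14,925 applies.
Property Tax Rebate: 14% of the $15,350 excess over $201,500 is $2,149 ≥ base, so the credit is $0.
Heating Assistance Credit: $216,850 is at or above $216,600, so the credit is $0.
Total: $14,925 + $0 + $0 = $14,925.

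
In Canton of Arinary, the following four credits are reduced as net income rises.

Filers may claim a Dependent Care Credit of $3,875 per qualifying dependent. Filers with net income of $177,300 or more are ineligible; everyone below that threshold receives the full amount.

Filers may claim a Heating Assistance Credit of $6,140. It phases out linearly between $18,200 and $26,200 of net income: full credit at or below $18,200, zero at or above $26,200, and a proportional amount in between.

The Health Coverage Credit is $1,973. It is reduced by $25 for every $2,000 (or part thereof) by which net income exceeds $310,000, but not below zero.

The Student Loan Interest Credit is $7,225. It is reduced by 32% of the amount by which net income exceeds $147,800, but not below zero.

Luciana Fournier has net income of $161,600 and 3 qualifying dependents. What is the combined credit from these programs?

$16,407

Dependent Care Credit: base = 3 × $3,875 = $11,625. $161,600 is below the $177,300 cutoff, so the full $11,625 applies.
Heating Assistance Credit: $161,600 is at or above $26,200, so the credit is $0.
Health Coverage Credit: $161,600 is at or below the $310,000 threshold, so the full $1,973 applies.
Student Loan Interest Credit: 32% of the $13,800 excess over $147,800 is $4,416; credit = $7,225 − $4,416 = $2,809.
Total: $11,625 + $0 + $1,973 + $2,809 = $16,407.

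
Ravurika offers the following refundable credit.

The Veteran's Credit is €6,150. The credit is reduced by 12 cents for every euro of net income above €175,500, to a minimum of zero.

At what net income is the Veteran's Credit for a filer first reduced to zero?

€226,750

The credit falls by 12% of each euro above €175,500, so it reaches zero when the excess is €6,150 / 12% = €51,250: income = €175,500 + €51,250 = €226,750.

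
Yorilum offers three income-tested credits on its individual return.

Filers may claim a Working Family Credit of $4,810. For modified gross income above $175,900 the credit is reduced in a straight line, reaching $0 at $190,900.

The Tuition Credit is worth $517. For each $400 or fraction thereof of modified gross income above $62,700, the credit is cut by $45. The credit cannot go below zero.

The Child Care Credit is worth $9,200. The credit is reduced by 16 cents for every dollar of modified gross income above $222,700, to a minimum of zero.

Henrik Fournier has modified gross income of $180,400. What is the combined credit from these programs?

$12,567

Working Family Credit: $180,400 is $4,500 into a $15,000 phase-out range, leaving 10,500/15,000 of the credit: $4,810 × 10,500/15,000 = $3,367.
Tuition Credit: income exceeds $62,700 by $117,700 → 295 increments × $45 = $13,275 ≥ base, so the credit is $0.
Child Care Credit: $180,400 is at or below the $222,700 threshold, so the full $9,200 applies.
Total: $3,367 + $0 + $9,200 = $12,567.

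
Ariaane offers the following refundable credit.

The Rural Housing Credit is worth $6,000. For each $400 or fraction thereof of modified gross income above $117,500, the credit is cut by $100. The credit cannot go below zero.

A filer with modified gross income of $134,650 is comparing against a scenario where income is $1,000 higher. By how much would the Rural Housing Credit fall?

$300

At $134,650 — income exceeds $117,500 by $17,150, which is 43 full-or-partial $400 increments; reduction = 43 × $100 = $4,300, leaving $1,700.
At $135,650 — income exceeds $117,500 by $18,150, which is 46 full-or-partial $400 increments; reduction = 46 × $100 = $4,600, leaving $1,400.
Lost: $1,700 − $1,400 = $300.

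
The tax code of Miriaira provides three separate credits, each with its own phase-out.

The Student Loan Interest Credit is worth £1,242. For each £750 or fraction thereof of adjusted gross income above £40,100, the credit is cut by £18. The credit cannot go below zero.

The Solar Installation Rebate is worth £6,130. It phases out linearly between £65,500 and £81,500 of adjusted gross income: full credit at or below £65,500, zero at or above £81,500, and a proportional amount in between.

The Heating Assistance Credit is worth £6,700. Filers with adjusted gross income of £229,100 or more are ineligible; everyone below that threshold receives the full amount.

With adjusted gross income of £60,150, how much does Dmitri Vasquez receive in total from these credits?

Student Loan Interest Credit: income exceeds £40,100 by £20,050, which is 27 full-or-partial £750 increments; reduction = 27 × £18 = £486, leaving £756.
Solar Installation Rebate: £60,150 is at or below the £65,500 threshold, so the full £6,130 applies.
Heating Assistance Credit: £60,150 is below the £229,100 cutoff, so the full £6,700 applies.
Total: £756 + £6,130 + £6,700 = £13,586.

£13,586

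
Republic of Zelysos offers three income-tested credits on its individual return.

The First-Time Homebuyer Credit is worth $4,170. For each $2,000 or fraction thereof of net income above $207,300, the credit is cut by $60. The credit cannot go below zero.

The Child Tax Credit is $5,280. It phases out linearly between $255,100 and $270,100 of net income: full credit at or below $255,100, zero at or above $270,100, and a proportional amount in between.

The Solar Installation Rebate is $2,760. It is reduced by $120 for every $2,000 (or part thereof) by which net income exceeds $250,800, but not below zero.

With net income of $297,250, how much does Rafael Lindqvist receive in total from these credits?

First-Time Homebuyer Credit: income exceeds $207,300 by $89,950, which is 45 full-or-partial $2,000 increments; reduction = 45 × $60 = $2,700, leaving $1,470.
Child Tax Credit: $297,250 is at or above $270,100, so the credit is $0.
Solar Installation Rebate: income exceeds $250,800 by $46,450 → 24 increments × $120 = $2,880 ≥ base, so the credit is $0.
Total: $1,470 + $0 + $0 = $1,470.

$1,470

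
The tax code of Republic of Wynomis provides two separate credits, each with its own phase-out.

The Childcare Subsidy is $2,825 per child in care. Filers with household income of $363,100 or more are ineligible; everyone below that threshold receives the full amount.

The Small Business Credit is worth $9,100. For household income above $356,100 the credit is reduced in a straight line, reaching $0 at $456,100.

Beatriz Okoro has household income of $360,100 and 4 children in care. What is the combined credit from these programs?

$20,036

Childcare Subsidy: base = 4 × $2,825 = $11,300. $360,100 is below the $363,100 cutoff, so the full $11,300 applies.
Small Business Credit: $360,100 is $4,000 into a $100,000 phase-out range, leaving 96,000/100,000 of the credit: $9,100 × 96,000/100,000 = $8,736.
Total: $11,300 + $8,736 = $20,036.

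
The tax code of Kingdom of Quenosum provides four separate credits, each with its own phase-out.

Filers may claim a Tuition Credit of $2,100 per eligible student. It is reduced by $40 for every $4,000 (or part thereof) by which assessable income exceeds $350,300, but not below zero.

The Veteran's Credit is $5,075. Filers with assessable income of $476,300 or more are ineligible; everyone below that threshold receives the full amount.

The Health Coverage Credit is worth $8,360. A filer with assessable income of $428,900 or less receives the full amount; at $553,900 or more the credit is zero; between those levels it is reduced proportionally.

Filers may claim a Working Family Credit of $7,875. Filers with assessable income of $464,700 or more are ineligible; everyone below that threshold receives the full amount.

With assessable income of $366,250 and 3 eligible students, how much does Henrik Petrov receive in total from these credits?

Tuition Credit: base = 3 × $2,100 = $6,300. income exceeds $350,300 by $15,950, which is 4 full-or-partial $4,000 increments; reduction = 4 × $40 = $160, leaving $6,140.
Veteran's Credit: $366,250 is below the $476,300 cutoff, so the full $5,075 applies.
Health Coverage Credit: $366,250 is at or below the $428,900 threshold, so the full $8,360 applies.
Working Family Credit: $366,250 is below the $464,700 cutoff, so the full $7,875 applies.
Total: $6,140 + $5,075 + $8,360 + $7,875 = $27,450.

$27,450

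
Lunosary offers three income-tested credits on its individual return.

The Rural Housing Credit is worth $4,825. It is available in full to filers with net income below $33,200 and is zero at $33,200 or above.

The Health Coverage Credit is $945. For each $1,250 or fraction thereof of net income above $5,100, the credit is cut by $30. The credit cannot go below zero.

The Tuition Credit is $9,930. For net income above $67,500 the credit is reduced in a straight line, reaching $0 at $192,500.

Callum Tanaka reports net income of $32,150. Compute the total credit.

Rural Housing Credit: $32,150 is below the $33,200 cutoff, so the full $4,825 applies.
Health Coverage Credit: income exceeds $5,100 by $27,050, which is 22 full-or-partial $1,250 increments; reduction = 22 × $30 = $660, leaving $285.
Tuition Credit: $32,150 is at or below the $67,500 threshold, so the full $9,930 applies.
Total: $4,825 + $285 + $9,930 = $15,040.

$15,040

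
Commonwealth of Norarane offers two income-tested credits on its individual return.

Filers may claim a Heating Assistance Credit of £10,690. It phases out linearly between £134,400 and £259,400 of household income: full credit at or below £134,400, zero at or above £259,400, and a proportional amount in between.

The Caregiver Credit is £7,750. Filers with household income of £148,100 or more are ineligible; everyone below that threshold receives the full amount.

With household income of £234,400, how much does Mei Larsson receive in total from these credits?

£2,138

Heating Assistance Credit: £234,400 is £100,000 into a £125,000 phase-out range, leaving 25,000/125,000 of the credit: £10,690 × 25,000/125,000 = £2,138.
Caregiver Credit: £234,400 meets or exceeds the £148,100 cutoff, so the credit is £0.
Total: £2,138 + £0 = £2,138.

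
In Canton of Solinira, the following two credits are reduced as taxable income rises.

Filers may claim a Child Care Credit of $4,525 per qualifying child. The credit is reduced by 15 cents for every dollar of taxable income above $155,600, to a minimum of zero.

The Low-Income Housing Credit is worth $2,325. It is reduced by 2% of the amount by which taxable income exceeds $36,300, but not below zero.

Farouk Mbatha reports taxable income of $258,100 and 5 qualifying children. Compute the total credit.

Child Care Credit: base = 5 × $4,525 = $22,625. 15% of the $102,500 excess over $155,600 is $15,375; credit = $22,625 − $15,375 = $7,250.
Low-Income Housing Credit: 2% of the $221,800 excess over $36,300 is $4,436 ≥ base, so the credit is $0.
Total: $7,250 + $0 = $7,250.

$7,250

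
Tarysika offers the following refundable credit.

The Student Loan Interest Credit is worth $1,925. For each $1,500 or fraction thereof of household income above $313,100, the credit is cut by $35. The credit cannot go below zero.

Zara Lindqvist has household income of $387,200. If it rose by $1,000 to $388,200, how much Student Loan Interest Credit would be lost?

At $387,200 — income exceeds $313,100 by $74,100, which is 50 full-or-partial $1,500 increments; reduction = 50 × $35 = $1,750, leaving $175.
At $388,200 — income exceeds $313,100 by $75,100, which is 51 full-or-partial $1,500 increments; reduction = 51 × $35 = $1,785, leaving $140.
Lost: $175 − $140 = $35.

$35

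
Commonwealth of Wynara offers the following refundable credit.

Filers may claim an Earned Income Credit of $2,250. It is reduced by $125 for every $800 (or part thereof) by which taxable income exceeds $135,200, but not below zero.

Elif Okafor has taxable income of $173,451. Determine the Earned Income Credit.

$0

Earned Income Credit: income exceeds $135,200 by $38,251 → 48 increments × $125 = $6,000 ≥ base, so the credit is $0.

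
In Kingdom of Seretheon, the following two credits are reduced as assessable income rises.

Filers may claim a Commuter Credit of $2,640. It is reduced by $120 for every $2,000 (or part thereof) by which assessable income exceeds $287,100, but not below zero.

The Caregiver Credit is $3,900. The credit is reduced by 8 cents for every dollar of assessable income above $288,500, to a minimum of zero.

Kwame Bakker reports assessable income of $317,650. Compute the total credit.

$2,288

Commuter Credit: income exceeds $287,100 by $30,550, which is 16 full-or-partial $2,000 increments; reduction = 16 × $120 = $1,920, leaving $720.
Caregiver Credit: 8% of the $29,150 excess over $288,500 is $2,332; credit = $3,900 − $2,332 = $1,568.
Total: $720 + $1,568 = $2,288.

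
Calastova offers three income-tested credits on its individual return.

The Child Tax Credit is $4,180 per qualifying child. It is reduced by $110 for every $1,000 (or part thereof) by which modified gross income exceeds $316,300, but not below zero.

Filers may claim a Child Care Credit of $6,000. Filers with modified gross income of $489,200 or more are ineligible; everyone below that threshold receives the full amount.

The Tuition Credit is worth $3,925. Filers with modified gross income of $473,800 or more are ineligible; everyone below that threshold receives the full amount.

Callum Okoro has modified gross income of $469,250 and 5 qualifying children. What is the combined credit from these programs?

$13,995

Child Tax Credit: base = 5 × $4,180 = $20,900. income exceeds $316,300 by $152,950, which is 153 full-or-partial $1,000 increments; reduction = 153 × $110 = $16,830, leaving $4,070.
Child Care Credit: $469,250 is below the $489,200 cutoff, so the full $6,000 applies.
Tuition Credit: $469,250 is below the $473,800 cutoff, so the full $3,925 applies.
Total: $4,070 + $6,000 + $3,925 = $13,995.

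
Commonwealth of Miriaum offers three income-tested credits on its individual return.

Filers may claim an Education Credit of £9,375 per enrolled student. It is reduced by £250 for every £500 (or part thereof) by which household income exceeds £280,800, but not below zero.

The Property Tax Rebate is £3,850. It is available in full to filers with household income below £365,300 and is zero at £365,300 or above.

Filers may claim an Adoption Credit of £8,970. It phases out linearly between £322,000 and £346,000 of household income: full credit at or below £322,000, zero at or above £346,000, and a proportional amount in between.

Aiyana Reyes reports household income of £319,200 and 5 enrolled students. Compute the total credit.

Education Credit: base = 5 × £9,375 = £46,875. income exceeds £280,800 by £38,400, which is 77 full-or-partial £500 increments; reduction = 77 × £250 = £19,250, leaving £27,625.
Property Tax Rebate: £319,200 is below the £365,300 cutoff, so the full £3,850 applies.
Adoption Credit: £319,200 is at or below the £322,000 threshold, so the full £8,970 applies.
Total: £27,625 + £3,850 + £8,970 = £40,445.

£40,445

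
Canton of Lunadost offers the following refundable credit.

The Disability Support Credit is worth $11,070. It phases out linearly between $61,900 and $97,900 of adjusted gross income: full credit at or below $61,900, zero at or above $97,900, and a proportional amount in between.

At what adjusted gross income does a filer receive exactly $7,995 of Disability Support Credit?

$71,900

$7,995 is 7,995/11,070 of the full $11,070, so 3,075/11,070 of the $36,000 range has been used: income = $61,900 + $36,000 × 3,075/11,070 = $71,900.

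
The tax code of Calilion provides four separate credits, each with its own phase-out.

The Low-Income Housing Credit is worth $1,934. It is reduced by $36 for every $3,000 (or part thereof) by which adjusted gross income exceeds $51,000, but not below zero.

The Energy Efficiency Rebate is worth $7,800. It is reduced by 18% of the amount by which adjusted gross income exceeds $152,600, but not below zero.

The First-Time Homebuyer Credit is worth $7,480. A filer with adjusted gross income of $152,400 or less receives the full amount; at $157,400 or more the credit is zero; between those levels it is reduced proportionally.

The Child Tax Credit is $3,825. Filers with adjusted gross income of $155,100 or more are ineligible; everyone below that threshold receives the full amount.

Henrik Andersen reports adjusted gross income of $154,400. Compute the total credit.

$16,463

Low-Income Housing Credit: income exceeds $51,000 by $103,400, which is 35 full-or-partial $3,000 increments; reduction = 35 × $36 = $1,260, leaving $674.
Energy Efficiency Rebate: 18% of the $1,800 excess over $152,600 is $324; credit = $7,800 − $324 = $7,476.
First-Time Homebuyer Credit: $154,400 is $2,000 into a $5,000 phase-out range, leaving 3,000/5,000 of the credit: $7,480 × 3,000/5,000 = $4,488.
Child Tax Credit: $154,400 is below the $155,100 cutoff, so the full $3,825 applies.
Total: $674 + $7,476 + $4,488 + $3,825 = $16,463.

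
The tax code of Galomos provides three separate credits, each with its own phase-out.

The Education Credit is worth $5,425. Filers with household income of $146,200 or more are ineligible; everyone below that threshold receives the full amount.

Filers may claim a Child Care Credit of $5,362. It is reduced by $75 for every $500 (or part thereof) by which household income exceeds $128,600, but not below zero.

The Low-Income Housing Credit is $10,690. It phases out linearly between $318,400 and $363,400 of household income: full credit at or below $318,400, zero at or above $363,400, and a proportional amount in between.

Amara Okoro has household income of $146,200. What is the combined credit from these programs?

Education Credit: $146,200 meets or exceeds the $146,200 cutoff, so the credit is $0.
Child Care Credit: income exceeds $128,600 by $17,600, which is 36 full-or-partial $500 increments; reduction = 36 × $75 = $2,700, leaving $2,662.
Low-Income Housing Credit: $146,200 is at or below the $318,400 threshold, so the full $10,690 applies.
Total: $0 + $2,662 + $10,690 = $13,352.

$13,352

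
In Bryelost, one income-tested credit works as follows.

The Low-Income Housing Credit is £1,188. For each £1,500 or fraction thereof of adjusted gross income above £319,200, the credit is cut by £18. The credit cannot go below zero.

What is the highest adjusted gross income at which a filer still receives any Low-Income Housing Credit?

£416,700

After 65 increments the reduction is 65 × £18 = £1,170, leaving £18; one more increment wipes it out. Increment 65 ends at excess 65 × £1,500 = £97,500, so the highest qualifying income is £319,200 + £97,500 = £416,700.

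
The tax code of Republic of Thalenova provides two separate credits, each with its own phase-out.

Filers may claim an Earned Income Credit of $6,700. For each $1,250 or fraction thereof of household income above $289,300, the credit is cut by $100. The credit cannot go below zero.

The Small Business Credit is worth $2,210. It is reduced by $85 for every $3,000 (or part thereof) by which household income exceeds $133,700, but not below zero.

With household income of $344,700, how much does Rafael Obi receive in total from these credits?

Earned Income Credit: income exceeds $289,300 by $55,400, which is 45 full-or-partial $1,250 increments; reduction = 45 × $100 = $4,500, leaving $2,200.
Small Business Credit: income exceeds $133,700 by $211,000 → 71 increments × $85 = $6,035 ≥ base, so the credit is $0.
Total: $2,200 + $0 = $2,200.

$2,200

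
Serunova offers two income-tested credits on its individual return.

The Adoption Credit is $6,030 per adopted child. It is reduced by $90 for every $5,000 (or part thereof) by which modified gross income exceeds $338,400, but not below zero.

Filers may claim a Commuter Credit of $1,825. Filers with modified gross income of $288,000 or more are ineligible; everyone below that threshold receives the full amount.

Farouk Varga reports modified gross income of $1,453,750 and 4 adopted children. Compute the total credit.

Adoption Credit: base = 4 × $6,030 = $24,120. income exceeds $338,400 by $1,115,350, which is 224 full-or-partial $5,000 increments; reduction = 224 × $90 = $20,160, leaving $3,960.
Commuter Credit: $1,453,750 meets or exceeds the $288,000 cutoff, so the credit is $0.
Total: $3,960 + $0 = $3,960.

$3,960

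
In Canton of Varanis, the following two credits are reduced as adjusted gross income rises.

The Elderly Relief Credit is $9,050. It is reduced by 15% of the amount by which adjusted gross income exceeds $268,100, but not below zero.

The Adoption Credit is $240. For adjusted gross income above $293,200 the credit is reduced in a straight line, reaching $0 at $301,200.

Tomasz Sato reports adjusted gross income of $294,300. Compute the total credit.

$5,327

Elderly Relief Credit: 15% of the $26,200 excess over $268,100 is $3,930; credit = $9,050 − $3,930 = $5,120.
Adoption Credit: $294,300 is $1,100 into a $8,000 phase-out range, leaving 6,900/8,000 of the credit: $240 × 6,900/8,000 = $207.
Total: $5,120 + $207 = $5,327.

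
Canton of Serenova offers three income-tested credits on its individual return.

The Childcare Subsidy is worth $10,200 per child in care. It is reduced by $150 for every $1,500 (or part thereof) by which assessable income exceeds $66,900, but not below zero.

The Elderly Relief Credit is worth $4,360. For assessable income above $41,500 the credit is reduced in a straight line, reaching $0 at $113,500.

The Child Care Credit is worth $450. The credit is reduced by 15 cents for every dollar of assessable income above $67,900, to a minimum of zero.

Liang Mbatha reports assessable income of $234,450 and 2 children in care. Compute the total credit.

$3,600

Childcare Subsidy: base = 2 × $10,200 = $20,400. income exceeds $66,900 by $167,550, which is 112 full-or-partial $1,500 increments; reduction = 112 × $150 = $16,800, leaving $3,600.
Elderly Relief Credit: $234,450 is at or above $113,500, so the credit is $0.
Child Care Credit: 15% of the $166,550 excess over $67,900 is $24,982.50 ≥ base, so the credit is $0.
Total: $3,600 + $0 + $0 = $3,600.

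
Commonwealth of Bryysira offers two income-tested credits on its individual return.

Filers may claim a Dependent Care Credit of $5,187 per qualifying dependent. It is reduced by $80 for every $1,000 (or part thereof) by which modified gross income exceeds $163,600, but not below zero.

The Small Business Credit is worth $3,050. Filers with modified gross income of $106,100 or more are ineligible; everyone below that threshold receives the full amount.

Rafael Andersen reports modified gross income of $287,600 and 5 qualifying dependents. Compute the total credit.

Dependent Care Credit: base = 5 × $5,187 = $25,935. income exceeds $163,600 by $124,000, which is 124 full-or-partial $1,000 increments; reduction = 124 × $80 = $9,920, leaving $16,015.
Small Business Credit: $287,600 meets or exceeds the $106,100 cutoff, so the credit is $0.
Total: $16,015 + $0 = $16,015.

$16,015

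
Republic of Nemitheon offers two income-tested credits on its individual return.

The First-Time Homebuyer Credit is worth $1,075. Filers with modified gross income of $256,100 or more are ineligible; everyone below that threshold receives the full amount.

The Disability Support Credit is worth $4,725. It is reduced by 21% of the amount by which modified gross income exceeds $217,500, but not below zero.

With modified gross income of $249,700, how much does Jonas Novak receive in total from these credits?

$1,075

First-Time Homebuyer Credit: $249,700 is below the $256,100 cutoff, so the full $1,075 applies.
Disability Support Credit: 21% of the $32,200 excess over $217,500 is $6,762 ≥ base, so the credit is $0.
Total: $1,075 + $0 = $1,075.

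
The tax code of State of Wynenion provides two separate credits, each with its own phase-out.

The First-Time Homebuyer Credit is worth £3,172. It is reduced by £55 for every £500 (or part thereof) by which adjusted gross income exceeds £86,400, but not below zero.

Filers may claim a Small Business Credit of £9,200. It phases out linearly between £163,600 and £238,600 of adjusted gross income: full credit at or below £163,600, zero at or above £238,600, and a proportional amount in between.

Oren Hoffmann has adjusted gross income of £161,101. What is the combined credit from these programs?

First-Time Homebuyer Credit: income exceeds £86,400 by £74,701 → 150 increments × £55 = £8,250 ≥ base, so the credit is £0.
Small Business Credit: £161,101 is at or below the £163,600 threshold, so the full £9,200 applies.
Total: £0 + £9,200 = £9,200.

£9,200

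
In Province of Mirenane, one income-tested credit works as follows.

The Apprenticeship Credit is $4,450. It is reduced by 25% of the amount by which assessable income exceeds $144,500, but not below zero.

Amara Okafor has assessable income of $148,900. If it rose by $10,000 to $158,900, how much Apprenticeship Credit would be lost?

At $148,900 — 25% of the $4,400 excess over $144,500 is $1,100; credit = $4,450 − $1,100 = $3,350.
At $158,900 — 25% of the $14,400 excess over $144,500 is $3,600; credit = $4,450 − $3,600 = $850.
Lost: $3,350 − $850 = $2,500.

$2,500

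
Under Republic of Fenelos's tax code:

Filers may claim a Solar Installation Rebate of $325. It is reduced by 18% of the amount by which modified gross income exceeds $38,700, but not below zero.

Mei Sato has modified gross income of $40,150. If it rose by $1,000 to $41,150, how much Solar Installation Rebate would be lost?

At $40,150 — 18% of the $1,450 excess over $38,700 is $261; credit = $325 − $261 = $64.
At $41,150 — 18% of the $2,450 excess over $38,700 is $441 ≥ base, so the credit is $0.
Lost: $64 − $0 = $64.

$64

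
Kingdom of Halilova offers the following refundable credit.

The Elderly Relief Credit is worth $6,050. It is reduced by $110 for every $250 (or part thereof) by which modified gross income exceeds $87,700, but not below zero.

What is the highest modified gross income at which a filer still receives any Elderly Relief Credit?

$101,200

After 54 increments the reduction is 54 × $110 = $5,940, leaving $110; one more increment wipes it out. Increment 54 ends at excess 54 × $250 = $13,500, so the highest qualifying income is $87,700 + $13,500 = $101,200.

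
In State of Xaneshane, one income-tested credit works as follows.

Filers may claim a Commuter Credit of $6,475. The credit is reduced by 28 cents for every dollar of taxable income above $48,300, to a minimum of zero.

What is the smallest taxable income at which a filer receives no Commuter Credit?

The credit falls by 28% of each dollar above $48,300, so it reaches zero when the excess is $6,475 / 28% = $23,125: income = $48,300 + $23,125 = $71,425.

$71,425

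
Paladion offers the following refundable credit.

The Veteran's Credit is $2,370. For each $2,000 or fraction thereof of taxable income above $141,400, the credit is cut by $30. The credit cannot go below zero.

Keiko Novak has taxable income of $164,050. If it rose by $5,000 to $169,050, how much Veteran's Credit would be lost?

At $164,050 — income exceeds $141,400 by $22,650, which is 12 full-or-partial $2,000 increments; reduction = 12 × $30 = $360, leaving $2,010.
At $169,050 — income exceeds $141,400 by $27,650, which is 14 full-or-partial $2,000 increments; reduction = 14 × $30 = $420, leaving $1,950.
Lost: $2,010 − $1,950 = $60.

$60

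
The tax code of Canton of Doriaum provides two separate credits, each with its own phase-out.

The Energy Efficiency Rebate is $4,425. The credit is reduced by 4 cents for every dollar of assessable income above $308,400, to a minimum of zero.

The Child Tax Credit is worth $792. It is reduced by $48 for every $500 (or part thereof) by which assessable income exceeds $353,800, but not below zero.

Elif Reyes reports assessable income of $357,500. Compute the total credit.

Energy Efficiency Rebate: 4% of the $49,100 excess over $308,400 is $1,964; credit = $4,425 − $1,964 = $2,461.
Child Tax Credit: income exceeds $353,800 by $3,700, which is 8 full-or-partial $500 increments; reduction = 8 × $48 = $384, leaving $408.
Total: $2,461 + $408 = $2,869.

$2,869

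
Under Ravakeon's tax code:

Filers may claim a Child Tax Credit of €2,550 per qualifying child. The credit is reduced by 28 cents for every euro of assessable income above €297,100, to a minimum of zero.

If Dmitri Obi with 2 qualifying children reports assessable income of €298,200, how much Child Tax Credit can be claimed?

€4,792

Child Tax Credit: base = 2 × €2,550 = €5,100. 28% of the €1,100 excess over €297,100 is €308; credit = €5,100 − €308 = €4,792.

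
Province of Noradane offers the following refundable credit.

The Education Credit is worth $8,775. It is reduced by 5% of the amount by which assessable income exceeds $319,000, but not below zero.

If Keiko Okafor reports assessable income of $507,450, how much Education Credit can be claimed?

Education Credit: 5% of the $188,450 excess over $319,000 is $9,422.50 ≥ base, so the credit is $0.

$0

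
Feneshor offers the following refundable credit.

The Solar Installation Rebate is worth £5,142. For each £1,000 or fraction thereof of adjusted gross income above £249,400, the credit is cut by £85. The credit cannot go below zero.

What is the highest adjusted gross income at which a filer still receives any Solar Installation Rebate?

£309,400

After 60 increments the reduction is 60 × £85 = £5,100, leaving £42; one more increment wipes it out. Increment 60 ends at excess 60 × £1,000 = £60,000, so the highest qualifying income is £249,400 + £60,000 = £309,400.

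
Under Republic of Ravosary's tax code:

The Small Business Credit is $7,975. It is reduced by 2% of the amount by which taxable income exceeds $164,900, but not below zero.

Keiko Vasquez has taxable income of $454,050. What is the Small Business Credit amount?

Small Business Credit: 2% of the $289,150 excess over $164,900 is $5,783; credit = $7,975 − $5,783 = $2,192.

$2,192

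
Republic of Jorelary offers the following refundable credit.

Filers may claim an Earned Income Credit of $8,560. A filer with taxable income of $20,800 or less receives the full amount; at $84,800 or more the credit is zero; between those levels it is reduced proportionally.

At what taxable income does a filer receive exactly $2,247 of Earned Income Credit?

$2,247 is 2,247/8,560 of the full $8,560, so 6,313/8,560 of the $64,000 range has been used: income = $20,800 + $64,000 × 6,313/8,560 = $68,000.

$68,000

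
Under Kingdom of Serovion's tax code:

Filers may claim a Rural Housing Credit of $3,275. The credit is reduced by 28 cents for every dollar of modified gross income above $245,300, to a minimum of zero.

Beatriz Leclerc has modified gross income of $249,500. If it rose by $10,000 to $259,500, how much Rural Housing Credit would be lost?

At $249,500 — 28% of the $4,200 excess over $245,300 is $1,176; credit = $3,275 − $1,176 = $2,099.
At $259,500 — 28% of the $14,200 excess over $245,300 is $3,976 ≥ base, so the credit is $0.
Lost: $2,099 − $0 = $2,099.

$2,099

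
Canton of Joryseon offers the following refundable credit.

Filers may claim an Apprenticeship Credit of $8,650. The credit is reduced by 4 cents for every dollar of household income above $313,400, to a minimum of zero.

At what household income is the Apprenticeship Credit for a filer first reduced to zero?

$529,650

The credit falls by 4% of each dollar above $313,400, so it reaches zero when the excess is $8,650 / 4% = $216,250: income = $313,400 + $216,250 = $529,650.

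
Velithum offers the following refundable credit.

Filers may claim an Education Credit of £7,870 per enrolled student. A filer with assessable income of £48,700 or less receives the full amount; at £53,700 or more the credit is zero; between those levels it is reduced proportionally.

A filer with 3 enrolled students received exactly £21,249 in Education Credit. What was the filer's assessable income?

£49,200

Full credit = 3 × £7,870 = £23,610.
£21,249 is 21,249/23,610 of the full £23,610, so 2,361/23,610 of the £5,000 range has been used: income = £48,700 + £5,000 × 2,361/23,610 = £49,200.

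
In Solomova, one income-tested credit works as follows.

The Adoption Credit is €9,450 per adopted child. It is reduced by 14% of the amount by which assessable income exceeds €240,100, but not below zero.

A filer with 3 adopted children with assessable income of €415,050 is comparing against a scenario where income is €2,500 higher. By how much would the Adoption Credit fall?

€350

At €415,050 — base = 3 × €9,450 = €28,350. 14% of the €174,950 excess over €240,100 is €24,493; credit = €28,350 − €24,493 = €3,857.
At €417,550 — base = 3 × €9,450 = €28,350. 14% of the €177,450 excess over €240,100 is €24,843; credit = €28,350 − €24,843 = €3,507.
Lost: €3,857 − €3,507 = €350.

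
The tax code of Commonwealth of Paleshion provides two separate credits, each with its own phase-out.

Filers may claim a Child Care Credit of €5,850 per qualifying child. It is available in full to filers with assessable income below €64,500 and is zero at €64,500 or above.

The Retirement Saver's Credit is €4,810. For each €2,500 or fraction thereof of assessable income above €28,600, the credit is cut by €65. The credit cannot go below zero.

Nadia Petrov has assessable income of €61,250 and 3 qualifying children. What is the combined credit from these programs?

€21,450

Child Care Credit: base = 3 × €5,850 = €17,550. €61,250 is below the €64,500 cutoff, so the full €17,550 applies.
Retirement Saver's Credit: income exceeds €28,600 by €32,650, which is 14 full-or-partial €2,500 increments; reduction = 14 × €65 = €910, leaving €3,900.
Total: €17,550 + €3,900 = €21,450.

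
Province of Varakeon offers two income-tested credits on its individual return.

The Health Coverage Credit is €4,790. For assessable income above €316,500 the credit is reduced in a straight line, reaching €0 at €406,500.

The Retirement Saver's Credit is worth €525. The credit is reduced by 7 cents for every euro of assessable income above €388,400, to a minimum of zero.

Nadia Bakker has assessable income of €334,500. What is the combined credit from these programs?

€4,357

Health Coverage Credit: €334,500 is €18,000 into a €90,000 phase-out range, leaving 72,000/90,000 of the credit: €4,790 × 72,000/90,000 = €3,832.
Retirement Saver's Credit: €334,500 is at or below the €388,400 threshold, so the full €525 applies.
Total: €3,832 + €525 = €4,357.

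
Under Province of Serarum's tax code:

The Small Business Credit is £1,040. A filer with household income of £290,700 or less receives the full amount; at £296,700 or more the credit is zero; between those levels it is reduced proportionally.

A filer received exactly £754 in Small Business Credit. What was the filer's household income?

£292,350

£754 is 754/1,040 of the full £1,040, so 286/1,040 of the £6,000 range has been used: income = £290,700 + £6,000 × 286/1,040 = £292,350.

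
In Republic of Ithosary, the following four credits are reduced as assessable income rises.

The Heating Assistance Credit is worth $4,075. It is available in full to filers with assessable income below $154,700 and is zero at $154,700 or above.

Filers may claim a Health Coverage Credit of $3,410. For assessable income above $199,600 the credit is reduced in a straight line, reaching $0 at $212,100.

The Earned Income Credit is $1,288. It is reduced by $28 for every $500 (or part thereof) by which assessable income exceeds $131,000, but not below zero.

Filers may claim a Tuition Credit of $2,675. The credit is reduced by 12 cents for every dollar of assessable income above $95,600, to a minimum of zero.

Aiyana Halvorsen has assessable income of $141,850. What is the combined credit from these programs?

Heating Assistance Credit: $141,850 is below the $154,700 cutoff, so the full $4,075 applies.
Health Coverage Credit: $141,850 is at or below the $199,600 threshold, so the full $3,410 applies.
Earned Income Credit: income exceeds $131,000 by $10,850, which is 22 full-or-partial $500 increments; reduction = 22 × $28 = $616, leaving $672.
Tuition Credit: 12% of the $46,250 excess over $95,600 is $5,550 ≥ base, so the credit is $0.
Total: $4,075 + $3,410 + $672 + $0 = $8,157.

$8,157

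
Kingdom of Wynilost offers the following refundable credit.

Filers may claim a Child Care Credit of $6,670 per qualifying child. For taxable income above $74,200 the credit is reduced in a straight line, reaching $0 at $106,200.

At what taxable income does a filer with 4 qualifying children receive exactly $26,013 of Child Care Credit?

$75,000

Full credit = 4 × $6,670 = $26,680.
$26,013 is 26,013/26,680 of the full $26,680, so 667/26,680 of the $32,000 range has been used: income = $74,200 + $32,000 × 667/26,680 = $75,000.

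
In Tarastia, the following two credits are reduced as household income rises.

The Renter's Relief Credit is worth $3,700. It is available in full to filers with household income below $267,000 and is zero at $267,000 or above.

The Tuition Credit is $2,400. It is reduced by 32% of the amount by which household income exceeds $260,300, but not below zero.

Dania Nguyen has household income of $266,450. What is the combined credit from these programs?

$4,132

Renter's Relief Credit: $266,450 is below the $267,000 cutoff, so the full $3,700 applies.
Tuition Credit: 32% of the $6,150 excess over $260,300 is $1,968; credit = $2,400 − $1,968 = $432.
Total: $3,700 + $432 = $4,132.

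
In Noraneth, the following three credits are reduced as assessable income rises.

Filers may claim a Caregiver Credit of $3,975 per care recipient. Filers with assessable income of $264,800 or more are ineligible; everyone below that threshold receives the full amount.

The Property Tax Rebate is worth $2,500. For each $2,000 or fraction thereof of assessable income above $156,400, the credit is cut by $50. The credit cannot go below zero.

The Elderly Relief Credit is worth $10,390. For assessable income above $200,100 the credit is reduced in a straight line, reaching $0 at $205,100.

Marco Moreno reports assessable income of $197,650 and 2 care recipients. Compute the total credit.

Caregiver Credit: base = 2 × $3,975 = $7,950. $197,650 is below the $264,800 cutoff, so the full $7,950 applies.
Property Tax Rebate: income exceeds $156,400 by $41,250, which is 21 full-or-partial $2,000 increments; reduction = 21 × $50 = $1,050, leaving $1,450.
Elderly Relief Credit: $197,650 is at or below the $200,100 threshold, so the full $10,390 applies.
Total: $7,950 + $1,450 + $10,390 = $19,790.

$19,790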